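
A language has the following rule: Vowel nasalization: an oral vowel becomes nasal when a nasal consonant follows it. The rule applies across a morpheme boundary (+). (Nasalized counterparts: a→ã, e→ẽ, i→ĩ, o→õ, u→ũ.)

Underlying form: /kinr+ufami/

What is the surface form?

/i/ before nasal /n/ → [ĩ]
/a/ before nasal /m/ → [ã]

[kĩnr+ufãmi]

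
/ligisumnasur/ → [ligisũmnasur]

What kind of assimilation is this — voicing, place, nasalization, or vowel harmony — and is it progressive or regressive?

/u/→[ũ].
Each target copies a feature from the following segment, so the direction is regressive.

nasalization, regressive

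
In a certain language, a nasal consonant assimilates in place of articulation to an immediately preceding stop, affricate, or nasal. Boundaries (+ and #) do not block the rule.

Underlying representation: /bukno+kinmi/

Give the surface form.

[bukŋo+kinni]

/n/ after /k/ (velar) → [ŋ]
/m/ after /n/ (alveolar) → [n]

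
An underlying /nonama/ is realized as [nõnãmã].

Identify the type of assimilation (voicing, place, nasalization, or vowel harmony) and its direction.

nasalization, progressive

/o/→[õ] /a/→[ã] /a/→[ã].
Each target copies a feature from the preceding segment, so the direction is progressive.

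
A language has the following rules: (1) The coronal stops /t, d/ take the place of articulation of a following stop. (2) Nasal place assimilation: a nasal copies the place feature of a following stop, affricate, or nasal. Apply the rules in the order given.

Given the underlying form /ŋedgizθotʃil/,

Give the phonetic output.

[ŋeggizθotʃil]

Rule 1: /d/ before /g/ (velar) → [g]
After rule 1: ŋeggizθotʃil
Rule 2: no segment meets the rule's conditions; no change.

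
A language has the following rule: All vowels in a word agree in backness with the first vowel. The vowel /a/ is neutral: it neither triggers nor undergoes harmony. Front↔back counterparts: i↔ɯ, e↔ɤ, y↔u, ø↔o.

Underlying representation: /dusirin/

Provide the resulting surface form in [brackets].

[dusɯrɯn]

/i/ harmonizes with /u/ ([+back]) → [ɯ]
/i/ harmonizes with /u/ ([+back]) → [ɯ]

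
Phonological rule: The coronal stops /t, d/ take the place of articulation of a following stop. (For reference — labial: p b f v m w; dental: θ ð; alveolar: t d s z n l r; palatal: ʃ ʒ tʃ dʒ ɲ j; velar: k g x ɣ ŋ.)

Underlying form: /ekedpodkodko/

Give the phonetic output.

/d/ before /p/ (labial) → [b]
/d/ before /k/ (velar) → [g]
/d/ before /k/ (velar) → [g]

[ekebpogkogko]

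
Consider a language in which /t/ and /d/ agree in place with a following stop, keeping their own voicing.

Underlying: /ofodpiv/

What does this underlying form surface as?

[ofobpiv]

/d/ before /p/ (labial) → [b]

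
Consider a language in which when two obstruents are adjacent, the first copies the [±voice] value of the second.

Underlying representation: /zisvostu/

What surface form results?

[zizvostu]

/s/ before /v/ (voiced) → [z]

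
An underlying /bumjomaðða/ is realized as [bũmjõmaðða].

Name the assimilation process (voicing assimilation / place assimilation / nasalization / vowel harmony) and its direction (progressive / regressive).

nasalization, regressive

/u/→[ũ] /o/→[õ].
Each target copies a feature from the following segment, so the direction is regressive.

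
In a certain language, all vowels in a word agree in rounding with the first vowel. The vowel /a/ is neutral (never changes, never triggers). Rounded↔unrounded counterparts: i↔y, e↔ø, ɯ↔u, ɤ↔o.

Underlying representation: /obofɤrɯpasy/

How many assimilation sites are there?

/ɤ/ harmonizes with /o/ ([+round]) → [o]
/ɯ/ harmonizes with /o/ ([+round]) → [u]
2 segments change.

2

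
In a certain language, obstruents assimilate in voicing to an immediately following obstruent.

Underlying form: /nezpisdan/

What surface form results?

[nespizdan]

/z/ before /p/ (voiceless) → [s]
/s/ before /d/ (voiced) → [z]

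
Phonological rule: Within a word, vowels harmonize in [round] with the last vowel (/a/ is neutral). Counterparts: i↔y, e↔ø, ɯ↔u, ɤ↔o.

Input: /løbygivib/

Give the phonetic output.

[lebigivib]

/ø/ harmonizes with /i/ ([-round]) → [e]
/y/ harmonizes with /i/ ([-round]) → [i]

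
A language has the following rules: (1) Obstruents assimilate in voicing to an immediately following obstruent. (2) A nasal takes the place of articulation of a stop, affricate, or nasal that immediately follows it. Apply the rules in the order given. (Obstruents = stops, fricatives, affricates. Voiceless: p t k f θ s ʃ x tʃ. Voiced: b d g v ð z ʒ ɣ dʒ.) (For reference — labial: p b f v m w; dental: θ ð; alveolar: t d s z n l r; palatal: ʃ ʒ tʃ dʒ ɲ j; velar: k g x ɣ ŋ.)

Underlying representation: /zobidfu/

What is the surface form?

[zobitfu]

Rule 1: /d/ before /f/ (voiceless) → [t]
After rule 1: zobitfu
Rule 2: no segment meets the rule's conditions; no change.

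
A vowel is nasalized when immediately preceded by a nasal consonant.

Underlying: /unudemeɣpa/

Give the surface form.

/u/ after nasal /n/ → [ũ]
/e/ after nasal /m/ → [ẽ]

[unũdemẽɣpa]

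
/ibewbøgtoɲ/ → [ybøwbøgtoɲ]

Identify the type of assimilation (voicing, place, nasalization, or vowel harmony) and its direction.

/i/→[y] /e/→[ø].
Vowels agree with the last vowel, so the harmony is regressive.

vowel harmony, regressive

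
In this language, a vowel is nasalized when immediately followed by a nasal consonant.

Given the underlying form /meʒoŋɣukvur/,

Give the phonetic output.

/o/ before nasal /ŋ/ → [õ]

[meʒõŋɣukvur]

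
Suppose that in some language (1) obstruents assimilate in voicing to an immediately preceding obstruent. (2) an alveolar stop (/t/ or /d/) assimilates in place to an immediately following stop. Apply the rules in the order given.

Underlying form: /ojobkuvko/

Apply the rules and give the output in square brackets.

[ojobguvgo]

Rule 1: /k/ after /b/ (voiced) → [g]
Rule 1: /k/ after /v/ (voiced) → [g]
After rule 1: ojobguvgo
Rule 2: no segment meets the rule's conditions; no change.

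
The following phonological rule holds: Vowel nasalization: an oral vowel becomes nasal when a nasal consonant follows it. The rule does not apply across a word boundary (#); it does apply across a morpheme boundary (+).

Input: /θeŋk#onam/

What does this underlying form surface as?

[θẽŋk#õnãm]

/e/ before nasal /ŋ/ → [ẽ]
/o/ before nasal /n/ → [õ]
/a/ before nasal /m/ → [ã]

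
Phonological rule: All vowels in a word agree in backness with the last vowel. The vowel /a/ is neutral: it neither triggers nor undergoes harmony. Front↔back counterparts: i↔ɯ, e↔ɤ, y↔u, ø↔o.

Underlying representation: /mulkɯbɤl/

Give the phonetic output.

no segment meets the rule's conditions; no change.

[mulkɯbɤl]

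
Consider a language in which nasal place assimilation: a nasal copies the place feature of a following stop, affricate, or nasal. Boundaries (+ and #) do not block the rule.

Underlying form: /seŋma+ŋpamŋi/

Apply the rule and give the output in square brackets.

[semma+mpaŋŋi]

/ŋ/ before /m/ (labial) → [m]
/ŋ/ before /p/ (labial) → [m]
/m/ before /ŋ/ (velar) → [ŋ]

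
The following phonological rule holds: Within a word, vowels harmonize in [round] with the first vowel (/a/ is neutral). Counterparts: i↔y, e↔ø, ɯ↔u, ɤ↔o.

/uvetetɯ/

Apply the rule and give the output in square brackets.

[uvøtøtu]

/e/ harmonizes with /u/ ([+round]) → [ø]
/e/ harmonizes with /u/ ([+round]) → [ø]
/ɯ/ harmonizes with /u/ ([+round]) → [u]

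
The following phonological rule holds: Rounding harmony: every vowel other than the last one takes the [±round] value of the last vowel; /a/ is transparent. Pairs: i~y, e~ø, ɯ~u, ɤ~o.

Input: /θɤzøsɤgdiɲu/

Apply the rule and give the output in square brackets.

[θozøsogdyɲu]

/ɤ/ harmonizes with /u/ ([+round]) → [o]
/ɤ/ harmonizes with /u/ ([+round]) → [o]
/i/ harmonizes with /u/ ([+round]) → [y]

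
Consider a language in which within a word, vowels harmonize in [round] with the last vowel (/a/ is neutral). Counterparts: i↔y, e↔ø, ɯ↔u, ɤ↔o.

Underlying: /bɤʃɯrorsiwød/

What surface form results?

/ɤ/ harmonizes with /ø/ ([+round]) → [o]
/ɯ/ harmonizes with /ø/ ([+round]) → [u]
/i/ harmonizes with /ø/ ([+round]) → [y]

[boʃurorsywød]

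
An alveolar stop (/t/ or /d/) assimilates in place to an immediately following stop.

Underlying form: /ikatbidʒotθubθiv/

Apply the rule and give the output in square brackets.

[ikapbidʒotθubθiv]

/t/ before /b/ (labial) → [p]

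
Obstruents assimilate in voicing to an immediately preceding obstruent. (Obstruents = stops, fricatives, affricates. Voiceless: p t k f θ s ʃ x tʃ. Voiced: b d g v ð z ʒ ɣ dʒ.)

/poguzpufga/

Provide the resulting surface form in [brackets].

/p/ after /z/ (voiced) → [b]
/g/ after /f/ (voiceless) → [k]

[poguzbufka]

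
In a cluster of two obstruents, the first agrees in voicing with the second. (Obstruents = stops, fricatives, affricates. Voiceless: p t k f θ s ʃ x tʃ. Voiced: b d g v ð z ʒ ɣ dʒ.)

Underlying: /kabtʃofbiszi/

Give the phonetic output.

[kaptʃovbizzi]

/b/ before /tʃ/ (voiceless) → [p]
/f/ before /b/ (voiced) → [v]
/s/ before /z/ (voiced) → [z]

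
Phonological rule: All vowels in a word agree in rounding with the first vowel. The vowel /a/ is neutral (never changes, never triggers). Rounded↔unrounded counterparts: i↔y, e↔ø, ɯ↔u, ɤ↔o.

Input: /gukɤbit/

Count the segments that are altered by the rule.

2

/ɤ/ harmonizes with /u/ ([+round]) → [o]
/i/ harmonizes with /u/ ([+round]) → [y]
2 segments change.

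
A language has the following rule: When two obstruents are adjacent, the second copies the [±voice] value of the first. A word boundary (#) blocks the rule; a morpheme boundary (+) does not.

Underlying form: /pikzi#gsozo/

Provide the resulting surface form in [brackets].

/z/ after /k/ (voiceless) → [s]
/s/ after /g/ (voiced) → [z]

[piksi#gzozo]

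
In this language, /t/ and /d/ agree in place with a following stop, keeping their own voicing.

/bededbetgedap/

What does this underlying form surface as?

/d/ before /b/ (labial) → [b]
/t/ before /g/ (velar) → [k]

[bedebbekgedap]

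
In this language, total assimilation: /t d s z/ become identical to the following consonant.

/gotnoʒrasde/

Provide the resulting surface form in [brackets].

/t/ before /n/ → [n] (total assimilation)
/s/ before /d/ → [d] (total assimilation)

[gonnoʒradde]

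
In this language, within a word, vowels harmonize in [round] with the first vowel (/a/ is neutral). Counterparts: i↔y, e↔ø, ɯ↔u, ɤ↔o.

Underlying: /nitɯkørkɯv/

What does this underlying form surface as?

[nitɯkerkɯv]

/ø/ harmonizes with /i/ ([-round]) → [e]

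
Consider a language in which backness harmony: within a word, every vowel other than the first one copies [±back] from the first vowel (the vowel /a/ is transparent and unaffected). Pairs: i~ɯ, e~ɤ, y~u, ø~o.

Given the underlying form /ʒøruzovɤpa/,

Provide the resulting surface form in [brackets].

[ʒøryzøvepa]

/u/ harmonizes with /ø/ ([-back]) → [y]
/o/ harmonizes with /ø/ ([-back]) → [ø]
/ɤ/ harmonizes with /ø/ ([-back]) → [e]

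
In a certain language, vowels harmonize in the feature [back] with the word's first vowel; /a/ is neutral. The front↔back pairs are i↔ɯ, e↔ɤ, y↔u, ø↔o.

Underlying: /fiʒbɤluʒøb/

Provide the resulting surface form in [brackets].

[fiʒbelyʒøb]

/ɤ/ harmonizes with /i/ ([-back]) → [e]
/u/ harmonizes with /i/ ([-back]) → [y]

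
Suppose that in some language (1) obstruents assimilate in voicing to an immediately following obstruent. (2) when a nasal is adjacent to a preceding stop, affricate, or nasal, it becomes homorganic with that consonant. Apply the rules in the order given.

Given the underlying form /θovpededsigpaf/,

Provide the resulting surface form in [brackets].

Rule 1: /v/ before /p/ (voiceless) → [f]
Rule 1: /d/ before /s/ (voiceless) → [t]
Rule 1: /g/ before /p/ (voiceless) → [k]
After rule 1: θofpedetsikpaf
Rule 2: no segment meets the rule's conditions; no change.

[θofpedetsikpaf]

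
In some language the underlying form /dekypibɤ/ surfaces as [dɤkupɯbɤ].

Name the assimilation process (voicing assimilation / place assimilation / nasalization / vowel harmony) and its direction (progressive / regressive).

/e/→[ɤ] /y/→[u] /i/→[ɯ].
Vowels agree with the last vowel, so the harmony is regressive.

vowel harmony, regressive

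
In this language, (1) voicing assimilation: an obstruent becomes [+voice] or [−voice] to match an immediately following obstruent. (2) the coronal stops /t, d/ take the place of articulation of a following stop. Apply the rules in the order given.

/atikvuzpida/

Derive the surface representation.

[atigvuspida]

Rule 1: /k/ before /v/ (voiced) → [g]
Rule 1: /z/ before /p/ (voiceless) → [s]
After rule 1: atigvuspida
Rule 2: no segment meets the rule's conditions; no change.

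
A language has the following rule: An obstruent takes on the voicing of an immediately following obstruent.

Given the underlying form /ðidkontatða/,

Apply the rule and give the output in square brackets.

/d/ before /k/ (voiceless) → [t]
/t/ before /ð/ (voiced) → [d]

[ðitkontadða]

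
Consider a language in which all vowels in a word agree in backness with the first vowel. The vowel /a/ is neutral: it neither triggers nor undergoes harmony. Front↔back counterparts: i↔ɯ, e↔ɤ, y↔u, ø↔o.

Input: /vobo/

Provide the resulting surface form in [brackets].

no segment meets the rule's conditions; no change.

[vobo]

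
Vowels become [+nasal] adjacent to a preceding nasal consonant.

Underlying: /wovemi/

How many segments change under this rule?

/i/ after nasal /m/ → [ĩ]
1 segment changes.

1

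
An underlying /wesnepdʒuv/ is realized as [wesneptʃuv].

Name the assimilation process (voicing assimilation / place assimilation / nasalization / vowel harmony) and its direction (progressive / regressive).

voicing assimilation, progressive

/dʒ/→[tʃ].
Each target copies a feature from the preceding segment, so the direction is progressive.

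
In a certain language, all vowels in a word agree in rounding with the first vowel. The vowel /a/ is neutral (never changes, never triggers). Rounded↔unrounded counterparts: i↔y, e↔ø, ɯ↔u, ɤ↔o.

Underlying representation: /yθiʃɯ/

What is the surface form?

[yθyʃu]

/i/ harmonizes with /y/ ([+round]) → [y]
/ɯ/ harmonizes with /y/ ([+round]) → [u]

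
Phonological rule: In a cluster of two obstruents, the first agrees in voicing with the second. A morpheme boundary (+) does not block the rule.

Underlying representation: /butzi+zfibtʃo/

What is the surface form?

/t/ before /z/ (voiced) → [d]
/z/ before /f/ (voiceless) → [s]
/b/ before /tʃ/ (voiceless) → [p]

[budzi+sfiptʃo]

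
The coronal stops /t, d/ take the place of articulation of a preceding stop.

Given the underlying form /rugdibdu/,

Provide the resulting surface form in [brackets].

/d/ after /g/ (velar) → [g]
/d/ after /b/ (labial) → [b]

[ruggibbu]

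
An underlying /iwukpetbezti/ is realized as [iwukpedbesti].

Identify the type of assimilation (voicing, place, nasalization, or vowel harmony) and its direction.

/t/→[d] /z/→[s].
Each target copies a feature from the following segment, so the direction is regressive.

voicing assimilation, regressive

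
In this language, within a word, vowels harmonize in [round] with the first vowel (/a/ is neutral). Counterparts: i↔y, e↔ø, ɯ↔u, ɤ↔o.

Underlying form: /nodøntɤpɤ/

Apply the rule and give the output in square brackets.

/ɤ/ harmonizes with /o/ ([+round]) → [o]
/ɤ/ harmonizes with /o/ ([+round]) → [o]

[nodøntopo]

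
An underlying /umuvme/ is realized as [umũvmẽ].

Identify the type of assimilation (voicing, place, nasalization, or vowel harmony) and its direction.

nasalization, progressive

/u/→[ũ] /e/→[ẽ].
Each target copies a feature from the preceding segment, so the direction is progressive.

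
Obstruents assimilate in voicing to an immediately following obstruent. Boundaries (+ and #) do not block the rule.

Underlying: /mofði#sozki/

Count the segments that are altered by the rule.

2

/f/ before /ð/ (voiced) → [v]
/z/ before /k/ (voiceless) → [s]
2 segments change.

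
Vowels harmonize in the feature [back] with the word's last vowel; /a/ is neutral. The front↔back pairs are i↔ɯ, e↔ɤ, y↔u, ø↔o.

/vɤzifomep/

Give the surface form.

/ɤ/ harmonizes with /e/ ([-back]) → [e]
/o/ harmonizes with /e/ ([-back]) → [ø]

[vezifømep]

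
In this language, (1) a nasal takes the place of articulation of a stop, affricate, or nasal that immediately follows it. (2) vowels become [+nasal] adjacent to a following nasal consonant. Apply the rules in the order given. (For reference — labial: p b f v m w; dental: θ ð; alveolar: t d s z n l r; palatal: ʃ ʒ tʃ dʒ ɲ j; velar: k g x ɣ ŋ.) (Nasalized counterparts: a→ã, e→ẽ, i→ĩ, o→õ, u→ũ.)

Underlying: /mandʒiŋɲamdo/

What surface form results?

[mãɲdʒĩɲɲãndo]

Rule 1: /n/ before /dʒ/ (palatal) → [ɲ]
Rule 1: /ŋ/ before /ɲ/ (palatal) → [ɲ]
Rule 1: /m/ before /d/ (alveolar) → [n]
After rule 1: maɲdʒiɲɲando
Rule 2: /a/ before nasal /ɲ/ → [ã]
Rule 2: /i/ before nasal /ɲ/ → [ĩ]
Rule 2: /a/ before nasal /n/ → [ã]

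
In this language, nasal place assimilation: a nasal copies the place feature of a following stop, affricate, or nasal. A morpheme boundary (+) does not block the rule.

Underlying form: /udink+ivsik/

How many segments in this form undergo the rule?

1

/n/ before /k/ (velar) → [ŋ]
1 segment changes.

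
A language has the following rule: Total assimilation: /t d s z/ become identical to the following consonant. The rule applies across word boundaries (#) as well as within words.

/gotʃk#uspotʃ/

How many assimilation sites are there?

1

/s/ before /p/ → [p] (total assimilation)
1 segment changes.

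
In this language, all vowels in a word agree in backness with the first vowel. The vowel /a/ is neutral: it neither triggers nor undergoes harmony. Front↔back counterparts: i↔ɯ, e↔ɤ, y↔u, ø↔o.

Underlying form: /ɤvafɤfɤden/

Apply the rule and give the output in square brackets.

[ɤvafɤfɤdɤn]

/e/ harmonizes with /ɤ/ ([+back]) → [ɤ]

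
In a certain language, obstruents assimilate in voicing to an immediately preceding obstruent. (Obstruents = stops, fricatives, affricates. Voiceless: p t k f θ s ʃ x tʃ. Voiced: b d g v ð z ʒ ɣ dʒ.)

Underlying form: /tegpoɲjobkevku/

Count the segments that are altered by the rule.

3

/p/ after /g/ (voiced) → [b]
/k/ after /b/ (voiced) → [g]
/k/ after /v/ (voiced) → [g]
3 segments change.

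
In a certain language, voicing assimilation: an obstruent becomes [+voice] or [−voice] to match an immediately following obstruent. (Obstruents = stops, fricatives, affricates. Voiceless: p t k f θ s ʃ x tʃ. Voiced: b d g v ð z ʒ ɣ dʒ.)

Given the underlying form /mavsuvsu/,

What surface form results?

[mafsufsu]

/v/ before /s/ (voiceless) → [f]
/v/ before /s/ (voiceless) → [f]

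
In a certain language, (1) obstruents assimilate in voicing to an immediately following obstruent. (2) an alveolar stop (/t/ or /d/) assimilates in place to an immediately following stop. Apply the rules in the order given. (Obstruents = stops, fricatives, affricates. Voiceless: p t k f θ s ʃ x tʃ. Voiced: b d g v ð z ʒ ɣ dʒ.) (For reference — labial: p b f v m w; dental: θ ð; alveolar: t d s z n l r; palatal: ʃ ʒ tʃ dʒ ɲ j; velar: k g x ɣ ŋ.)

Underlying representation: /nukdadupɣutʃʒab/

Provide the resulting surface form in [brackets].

Rule 1: /k/ before /d/ (voiced) → [g]
Rule 1: /p/ before /ɣ/ (voiced) → [b]
Rule 1: /tʃ/ before /ʒ/ (voiced) → [dʒ]
After rule 1: nugdadubɣudʒʒab
Rule 2: no segment meets the rule's conditions; no change.

[nugdadubɣudʒʒab]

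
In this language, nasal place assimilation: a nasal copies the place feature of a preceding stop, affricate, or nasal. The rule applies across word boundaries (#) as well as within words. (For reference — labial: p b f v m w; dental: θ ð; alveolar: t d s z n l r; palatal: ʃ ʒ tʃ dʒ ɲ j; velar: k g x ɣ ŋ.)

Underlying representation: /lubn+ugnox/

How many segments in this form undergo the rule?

2

/n/ after /b/ (labial) → [m]
/n/ after /g/ (velar) → [ŋ]
2 segments change.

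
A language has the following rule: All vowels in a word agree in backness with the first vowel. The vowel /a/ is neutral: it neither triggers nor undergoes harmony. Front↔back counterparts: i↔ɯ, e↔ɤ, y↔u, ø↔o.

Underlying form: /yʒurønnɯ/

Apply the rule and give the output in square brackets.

/u/ harmonizes with /y/ ([-back]) → [y]
/ɯ/ harmonizes with /y/ ([-back]) → [i]

[yʒyrønni]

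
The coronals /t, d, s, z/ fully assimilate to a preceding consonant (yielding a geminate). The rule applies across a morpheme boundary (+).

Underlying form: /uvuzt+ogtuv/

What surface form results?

[uvuzz+ogguv]

/t/ after /z/ → [z] (total assimilation)
/t/ after /g/ → [g] (total assimilation)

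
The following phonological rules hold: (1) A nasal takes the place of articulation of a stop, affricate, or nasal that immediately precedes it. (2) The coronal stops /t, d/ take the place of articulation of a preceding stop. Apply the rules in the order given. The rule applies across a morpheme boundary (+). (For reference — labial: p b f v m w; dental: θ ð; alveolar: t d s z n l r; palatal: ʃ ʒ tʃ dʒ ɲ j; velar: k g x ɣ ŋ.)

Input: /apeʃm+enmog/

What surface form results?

Rule 1: /m/ after /n/ (alveolar) → [n]
After rule 1: apeʃm+ennog
Rule 2: no segment meets the rule's conditions; no change.

[apeʃm+ennog]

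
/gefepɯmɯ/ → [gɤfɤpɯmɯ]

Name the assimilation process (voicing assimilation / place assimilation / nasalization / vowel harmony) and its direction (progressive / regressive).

vowel harmony, regressive

/e/→[ɤ] /e/→[ɤ].
Vowels agree with the last vowel, so the harmony is regressive.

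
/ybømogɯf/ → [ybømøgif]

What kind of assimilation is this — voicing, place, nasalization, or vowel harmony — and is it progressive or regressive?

vowel harmony, progressive

/o/→[ø] /ɯ/→[i].
Vowels agree with the first vowel, so the harmony is progressive.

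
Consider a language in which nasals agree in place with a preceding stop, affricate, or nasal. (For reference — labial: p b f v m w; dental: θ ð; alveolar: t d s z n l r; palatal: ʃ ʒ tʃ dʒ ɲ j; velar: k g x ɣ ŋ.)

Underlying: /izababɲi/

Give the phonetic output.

[izababmi]

/ɲ/ after /b/ (labial) → [m]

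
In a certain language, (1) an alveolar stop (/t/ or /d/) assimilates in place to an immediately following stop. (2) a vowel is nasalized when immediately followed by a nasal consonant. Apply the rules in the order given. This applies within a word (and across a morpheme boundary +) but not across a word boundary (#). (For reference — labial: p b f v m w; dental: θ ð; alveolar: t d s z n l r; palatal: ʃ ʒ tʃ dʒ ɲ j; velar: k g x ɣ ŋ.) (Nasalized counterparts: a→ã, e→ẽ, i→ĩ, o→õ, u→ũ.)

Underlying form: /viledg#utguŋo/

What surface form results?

[vilegg#ukgũŋo]

Rule 1: /d/ before /g/ (velar) → [g]
Rule 1: /t/ before /g/ (velar) → [k]
After rule 1: vilegg#ukguŋo
Rule 2: /u/ before nasal /ŋ/ → [ũ]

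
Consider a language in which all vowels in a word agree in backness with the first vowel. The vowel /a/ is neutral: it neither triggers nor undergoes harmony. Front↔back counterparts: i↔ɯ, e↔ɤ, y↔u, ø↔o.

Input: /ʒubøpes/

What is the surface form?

/ø/ harmonizes with /u/ ([+back]) → [o]
/e/ harmonizes with /u/ ([+back]) → [ɤ]

[ʒubopɤs]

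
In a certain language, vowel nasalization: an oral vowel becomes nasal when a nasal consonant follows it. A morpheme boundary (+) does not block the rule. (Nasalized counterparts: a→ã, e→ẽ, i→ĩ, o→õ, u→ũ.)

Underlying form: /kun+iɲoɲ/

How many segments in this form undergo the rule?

3

/u/ before nasal /n/ → [ũ]
/i/ before nasal /ɲ/ → [ĩ]
/o/ before nasal /ɲ/ → [õ]
3 segments change.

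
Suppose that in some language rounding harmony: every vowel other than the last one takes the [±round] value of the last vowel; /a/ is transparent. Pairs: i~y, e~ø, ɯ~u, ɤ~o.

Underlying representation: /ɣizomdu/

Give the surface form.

/i/ harmonizes with /u/ ([+round]) → [y]

[ɣyzomdu]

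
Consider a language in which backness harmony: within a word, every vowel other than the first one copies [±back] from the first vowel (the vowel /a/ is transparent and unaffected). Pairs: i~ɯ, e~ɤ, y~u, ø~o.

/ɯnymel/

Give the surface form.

[ɯnumɤl]

/y/ harmonizes with /ɯ/ ([+back]) → [u]
/e/ harmonizes with /ɯ/ ([+back]) → [ɤ]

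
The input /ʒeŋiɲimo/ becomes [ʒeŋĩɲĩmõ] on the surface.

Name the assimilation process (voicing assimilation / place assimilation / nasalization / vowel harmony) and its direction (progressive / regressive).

nasalization, progressive

/i/→[ĩ] /i/→[ĩ] /o/→[õ].
Each target copies a feature from the preceding segment, so the direction is progressive.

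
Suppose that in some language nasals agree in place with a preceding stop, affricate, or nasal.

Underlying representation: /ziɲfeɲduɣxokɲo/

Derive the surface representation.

[ziɲfeɲduɣxokŋo]

/ɲ/ after /k/ (velar) → [ŋ]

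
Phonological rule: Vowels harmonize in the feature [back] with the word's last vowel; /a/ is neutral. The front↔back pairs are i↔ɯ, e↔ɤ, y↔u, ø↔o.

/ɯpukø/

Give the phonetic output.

[ipykø]

/ɯ/ harmonizes with /ø/ ([-back]) → [i]
/u/ harmonizes with /ø/ ([-back]) → [y]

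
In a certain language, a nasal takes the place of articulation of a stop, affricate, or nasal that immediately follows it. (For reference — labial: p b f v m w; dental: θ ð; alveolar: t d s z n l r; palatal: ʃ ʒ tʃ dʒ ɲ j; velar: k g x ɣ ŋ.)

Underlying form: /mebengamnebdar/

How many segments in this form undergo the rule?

/n/ before /g/ (velar) → [ŋ]
/m/ before /n/ (alveolar) → [n]
2 segments change.

2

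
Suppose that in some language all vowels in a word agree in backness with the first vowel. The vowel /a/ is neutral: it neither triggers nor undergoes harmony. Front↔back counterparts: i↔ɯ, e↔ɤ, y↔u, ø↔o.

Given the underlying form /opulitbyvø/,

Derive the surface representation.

/i/ harmonizes with /o/ ([+back]) → [ɯ]
/y/ harmonizes with /o/ ([+back]) → [u]
/ø/ harmonizes with /o/ ([+back]) → [o]

[opulɯtbuvo]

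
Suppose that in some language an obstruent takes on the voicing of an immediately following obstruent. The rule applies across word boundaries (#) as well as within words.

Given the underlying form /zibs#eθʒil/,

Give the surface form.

[zips#eðʒil]

/b/ before /s/ (voiceless) → [p]
/θ/ before /ʒ/ (voiced) → [ð]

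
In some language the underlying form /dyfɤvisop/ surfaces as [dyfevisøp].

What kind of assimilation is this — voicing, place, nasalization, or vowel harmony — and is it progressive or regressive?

vowel harmony, progressive

/ɤ/→[e] /o/→[ø].
Vowels agree with the first vowel, so the harmony is progressive.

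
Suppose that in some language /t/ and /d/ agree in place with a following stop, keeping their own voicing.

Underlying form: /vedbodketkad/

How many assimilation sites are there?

/d/ before /b/ (labial) → [b]
/d/ before /k/ (velar) → [g]
/t/ before /k/ (velar) → [k]
3 segments change.

3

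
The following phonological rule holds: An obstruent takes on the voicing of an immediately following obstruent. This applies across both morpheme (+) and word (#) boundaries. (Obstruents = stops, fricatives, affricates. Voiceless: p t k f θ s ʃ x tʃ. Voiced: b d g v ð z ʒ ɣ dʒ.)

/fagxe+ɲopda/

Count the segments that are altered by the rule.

2

/g/ before /x/ (voiceless) → [k]
/p/ before /d/ (voiced) → [b]
2 segments change.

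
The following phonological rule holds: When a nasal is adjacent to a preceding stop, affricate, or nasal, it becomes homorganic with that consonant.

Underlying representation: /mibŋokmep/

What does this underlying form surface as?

[mibmokŋep]

/ŋ/ after /b/ (labial) → [m]
/m/ after /k/ (velar) → [ŋ]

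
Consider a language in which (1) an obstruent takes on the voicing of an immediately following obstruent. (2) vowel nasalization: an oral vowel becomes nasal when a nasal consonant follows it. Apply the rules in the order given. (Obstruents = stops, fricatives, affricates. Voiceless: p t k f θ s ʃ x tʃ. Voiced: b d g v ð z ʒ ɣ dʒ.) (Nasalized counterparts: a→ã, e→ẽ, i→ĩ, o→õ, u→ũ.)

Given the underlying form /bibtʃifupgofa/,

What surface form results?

Rule 1: /b/ before /tʃ/ (voiceless) → [p]
Rule 1: /p/ before /g/ (voiced) → [b]
After rule 1: biptʃifubgofa
Rule 2: no segment meets the rule's conditions; no change.

[biptʃifubgofa]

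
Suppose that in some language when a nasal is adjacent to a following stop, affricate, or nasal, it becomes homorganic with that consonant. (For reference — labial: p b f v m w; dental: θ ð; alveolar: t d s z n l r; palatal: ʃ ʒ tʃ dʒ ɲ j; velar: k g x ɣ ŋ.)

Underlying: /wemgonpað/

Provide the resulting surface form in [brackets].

/m/ before /g/ (velar) → [ŋ]
/n/ before /p/ (labial) → [m]

[weŋgompað]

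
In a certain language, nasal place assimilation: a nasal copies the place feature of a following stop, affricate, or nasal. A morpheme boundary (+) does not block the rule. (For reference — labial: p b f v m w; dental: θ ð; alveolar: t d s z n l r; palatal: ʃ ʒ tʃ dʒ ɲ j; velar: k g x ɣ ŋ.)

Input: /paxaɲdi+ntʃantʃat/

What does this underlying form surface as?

[paxandi+ɲtʃaɲtʃat]

/ɲ/ before /d/ (alveolar) → [n]
/n/ before /tʃ/ (palatal) → [ɲ]
/n/ before /tʃ/ (palatal) → [ɲ]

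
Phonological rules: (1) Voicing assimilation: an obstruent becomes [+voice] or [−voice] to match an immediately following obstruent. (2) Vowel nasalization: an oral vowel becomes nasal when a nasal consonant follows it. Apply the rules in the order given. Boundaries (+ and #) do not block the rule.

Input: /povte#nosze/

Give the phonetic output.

Rule 1: /v/ before /t/ (voiceless) → [f]
Rule 1: /s/ before /z/ (voiced) → [z]
After rule 1: pofte#nozze
Rule 2: /e/ before nasal /n/ → [ẽ]

[poftẽ#nozze]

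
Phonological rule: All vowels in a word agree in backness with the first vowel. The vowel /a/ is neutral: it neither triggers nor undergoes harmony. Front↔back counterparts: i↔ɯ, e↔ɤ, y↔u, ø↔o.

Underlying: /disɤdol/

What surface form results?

/ɤ/ harmonizes with /i/ ([-back]) → [e]
/o/ harmonizes with /i/ ([-back]) → [ø]

[disedøl]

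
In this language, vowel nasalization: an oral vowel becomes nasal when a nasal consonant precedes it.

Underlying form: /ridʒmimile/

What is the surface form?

[ridʒmĩmĩle]

/i/ after nasal /m/ → [ĩ]
/i/ after nasal /m/ → [ĩ]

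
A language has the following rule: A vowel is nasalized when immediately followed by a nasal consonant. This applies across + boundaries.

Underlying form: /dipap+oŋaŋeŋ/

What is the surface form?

/o/ before nasal /ŋ/ → [õ]
/a/ before nasal /ŋ/ → [ã]
/e/ before nasal /ŋ/ → [ẽ]

[dipap+õŋãŋẽŋ]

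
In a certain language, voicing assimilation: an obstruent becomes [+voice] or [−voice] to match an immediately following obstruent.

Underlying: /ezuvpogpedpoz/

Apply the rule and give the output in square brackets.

[ezufpokpetpoz]

/v/ before /p/ (voiceless) → [f]
/g/ before /p/ (voiceless) → [k]
/d/ before /p/ (voiceless) → [t]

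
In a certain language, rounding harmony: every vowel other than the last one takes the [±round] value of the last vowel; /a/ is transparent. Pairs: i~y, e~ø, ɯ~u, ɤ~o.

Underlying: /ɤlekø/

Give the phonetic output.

/ɤ/ harmonizes with /ø/ ([+round]) → [o]
/e/ harmonizes with /ø/ ([+round]) → [ø]

[oløkø]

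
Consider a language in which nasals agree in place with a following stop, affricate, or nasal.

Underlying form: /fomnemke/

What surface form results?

/m/ before /n/ (alveolar) → [n]
/m/ before /k/ (velar) → [ŋ]

[fonneŋke]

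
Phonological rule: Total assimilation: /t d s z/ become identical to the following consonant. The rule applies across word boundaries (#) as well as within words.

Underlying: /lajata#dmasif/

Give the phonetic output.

[lajata#mmasif]

/d/ before /m/ → [m] (total assimilation)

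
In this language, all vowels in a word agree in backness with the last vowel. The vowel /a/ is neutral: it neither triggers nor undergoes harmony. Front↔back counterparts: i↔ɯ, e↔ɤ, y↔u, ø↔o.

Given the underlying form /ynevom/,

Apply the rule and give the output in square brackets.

/y/ harmonizes with /o/ ([+back]) → [u]
/e/ harmonizes with /o/ ([+back]) → [ɤ]

[unɤvom]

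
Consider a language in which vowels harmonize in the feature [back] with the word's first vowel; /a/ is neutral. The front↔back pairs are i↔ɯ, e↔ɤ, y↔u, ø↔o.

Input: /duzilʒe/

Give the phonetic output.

/i/ harmonizes with /u/ ([+back]) → [ɯ]
/e/ harmonizes with /u/ ([+back]) → [ɤ]

[duzɯlʒɤ]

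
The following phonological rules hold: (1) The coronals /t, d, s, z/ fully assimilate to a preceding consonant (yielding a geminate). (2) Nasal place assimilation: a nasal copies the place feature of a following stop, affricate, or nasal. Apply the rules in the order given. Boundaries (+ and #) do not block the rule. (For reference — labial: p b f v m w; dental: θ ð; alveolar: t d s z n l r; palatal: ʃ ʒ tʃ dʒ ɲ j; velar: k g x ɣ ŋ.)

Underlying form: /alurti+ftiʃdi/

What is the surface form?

Rule 1: /t/ after /r/ → [r] (total assimilation)
Rule 1: /t/ after /f/ → [f] (total assimilation)
Rule 1: /d/ after /ʃ/ → [ʃ] (total assimilation)
After rule 1: alurri+ffiʃʃi
Rule 2: no segment meets the rule's conditions; no change.

[alurri+ffiʃʃi]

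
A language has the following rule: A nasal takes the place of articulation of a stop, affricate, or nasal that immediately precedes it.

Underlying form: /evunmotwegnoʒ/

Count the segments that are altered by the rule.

2

/m/ after /n/ (alveolar) → [n]
/n/ after /g/ (velar) → [ŋ]
2 segments change.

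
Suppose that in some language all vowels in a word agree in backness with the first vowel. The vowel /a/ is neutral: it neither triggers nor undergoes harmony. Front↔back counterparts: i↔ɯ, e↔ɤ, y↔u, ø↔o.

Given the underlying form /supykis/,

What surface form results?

[supukɯs]

/y/ harmonizes with /u/ ([+back]) → [u]
/i/ harmonizes with /u/ ([+back]) → [ɯ]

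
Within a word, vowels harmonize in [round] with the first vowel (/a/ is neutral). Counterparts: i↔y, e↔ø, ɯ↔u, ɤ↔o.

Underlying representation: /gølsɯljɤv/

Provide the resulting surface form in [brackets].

/ɯ/ harmonizes with /ø/ ([+round]) → [u]
/ɤ/ harmonizes with /ø/ ([+round]) → [o]

[gølsuljov]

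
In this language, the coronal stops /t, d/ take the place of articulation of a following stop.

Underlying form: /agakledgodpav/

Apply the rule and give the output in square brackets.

[agakleggobpav]

/d/ before /g/ (velar) → [g]
/d/ before /p/ (labial) → [b]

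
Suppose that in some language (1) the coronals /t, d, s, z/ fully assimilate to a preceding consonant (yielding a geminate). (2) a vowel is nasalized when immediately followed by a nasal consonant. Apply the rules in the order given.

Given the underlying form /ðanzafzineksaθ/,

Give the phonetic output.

Rule 1: /z/ after /n/ → [n] (total assimilation)
Rule 1: /z/ after /f/ → [f] (total assimilation)
Rule 1: /s/ after /k/ → [k] (total assimilation)
After rule 1: ðannaffinekkaθ
Rule 2: /a/ before nasal /n/ → [ã]
Rule 2: /i/ before nasal /n/ → [ĩ]

[ðãnnaffĩnekkaθ]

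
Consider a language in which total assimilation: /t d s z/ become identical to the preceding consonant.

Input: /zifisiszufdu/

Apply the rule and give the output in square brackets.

[zifisissuffu]

/z/ after /s/ → [s] (total assimilation)
/d/ after /f/ → [f] (total assimilation)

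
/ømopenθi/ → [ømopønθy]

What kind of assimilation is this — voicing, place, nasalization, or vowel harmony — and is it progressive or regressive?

/e/→[ø] /i/→[y].
Vowels agree with the first vowel, so the harmony is progressive.

vowel harmony, progressive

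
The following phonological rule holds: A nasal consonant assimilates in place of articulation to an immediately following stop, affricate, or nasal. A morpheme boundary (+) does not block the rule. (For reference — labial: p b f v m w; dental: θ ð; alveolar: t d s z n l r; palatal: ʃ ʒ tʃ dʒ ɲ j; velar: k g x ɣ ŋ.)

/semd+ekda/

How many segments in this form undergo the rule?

/m/ before /d/ (alveolar) → [n]
1 segment changes.

1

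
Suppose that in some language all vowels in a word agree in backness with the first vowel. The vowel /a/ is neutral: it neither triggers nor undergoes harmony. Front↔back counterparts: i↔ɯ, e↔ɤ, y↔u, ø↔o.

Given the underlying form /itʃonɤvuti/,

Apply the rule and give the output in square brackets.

[itʃønevyti]

/o/ harmonizes with /i/ ([-back]) → [ø]
/ɤ/ harmonizes with /i/ ([-back]) → [e]
/u/ harmonizes with /i/ ([-back]) → [y]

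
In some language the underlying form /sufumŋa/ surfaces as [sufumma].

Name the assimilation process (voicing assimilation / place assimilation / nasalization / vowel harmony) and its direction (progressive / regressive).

/ŋ/→[m].
Each target copies a feature from the preceding segment, so the direction is progressive.

place assimilation, progressive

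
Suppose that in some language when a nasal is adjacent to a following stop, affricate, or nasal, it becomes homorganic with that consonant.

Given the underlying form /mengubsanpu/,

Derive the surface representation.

/n/ before /g/ (velar) → [ŋ]
/n/ before /p/ (labial) → [m]

[meŋgubsampu]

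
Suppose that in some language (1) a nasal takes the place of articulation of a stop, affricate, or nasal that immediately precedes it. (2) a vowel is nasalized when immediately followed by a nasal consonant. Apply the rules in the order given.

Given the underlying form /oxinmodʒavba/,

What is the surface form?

[oxĩnnodʒavba]

Rule 1: /m/ after /n/ (alveolar) → [n]
After rule 1: oxinnodʒavba
Rule 2: /i/ before nasal /n/ → [ĩ]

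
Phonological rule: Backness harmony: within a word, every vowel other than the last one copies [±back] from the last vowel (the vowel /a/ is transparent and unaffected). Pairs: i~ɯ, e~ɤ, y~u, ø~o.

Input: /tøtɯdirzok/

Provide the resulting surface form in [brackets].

[totɯdɯrzok]

/ø/ harmonizes with /o/ ([+back]) → [o]
/i/ harmonizes with /o/ ([+back]) → [ɯ]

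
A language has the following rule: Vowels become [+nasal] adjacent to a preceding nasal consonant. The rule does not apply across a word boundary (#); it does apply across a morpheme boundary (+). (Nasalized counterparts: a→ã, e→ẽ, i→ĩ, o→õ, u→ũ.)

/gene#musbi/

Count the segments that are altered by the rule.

/e/ after nasal /n/ → [ẽ]
/u/ after nasal /m/ → [ũ]
2 segments change.

2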